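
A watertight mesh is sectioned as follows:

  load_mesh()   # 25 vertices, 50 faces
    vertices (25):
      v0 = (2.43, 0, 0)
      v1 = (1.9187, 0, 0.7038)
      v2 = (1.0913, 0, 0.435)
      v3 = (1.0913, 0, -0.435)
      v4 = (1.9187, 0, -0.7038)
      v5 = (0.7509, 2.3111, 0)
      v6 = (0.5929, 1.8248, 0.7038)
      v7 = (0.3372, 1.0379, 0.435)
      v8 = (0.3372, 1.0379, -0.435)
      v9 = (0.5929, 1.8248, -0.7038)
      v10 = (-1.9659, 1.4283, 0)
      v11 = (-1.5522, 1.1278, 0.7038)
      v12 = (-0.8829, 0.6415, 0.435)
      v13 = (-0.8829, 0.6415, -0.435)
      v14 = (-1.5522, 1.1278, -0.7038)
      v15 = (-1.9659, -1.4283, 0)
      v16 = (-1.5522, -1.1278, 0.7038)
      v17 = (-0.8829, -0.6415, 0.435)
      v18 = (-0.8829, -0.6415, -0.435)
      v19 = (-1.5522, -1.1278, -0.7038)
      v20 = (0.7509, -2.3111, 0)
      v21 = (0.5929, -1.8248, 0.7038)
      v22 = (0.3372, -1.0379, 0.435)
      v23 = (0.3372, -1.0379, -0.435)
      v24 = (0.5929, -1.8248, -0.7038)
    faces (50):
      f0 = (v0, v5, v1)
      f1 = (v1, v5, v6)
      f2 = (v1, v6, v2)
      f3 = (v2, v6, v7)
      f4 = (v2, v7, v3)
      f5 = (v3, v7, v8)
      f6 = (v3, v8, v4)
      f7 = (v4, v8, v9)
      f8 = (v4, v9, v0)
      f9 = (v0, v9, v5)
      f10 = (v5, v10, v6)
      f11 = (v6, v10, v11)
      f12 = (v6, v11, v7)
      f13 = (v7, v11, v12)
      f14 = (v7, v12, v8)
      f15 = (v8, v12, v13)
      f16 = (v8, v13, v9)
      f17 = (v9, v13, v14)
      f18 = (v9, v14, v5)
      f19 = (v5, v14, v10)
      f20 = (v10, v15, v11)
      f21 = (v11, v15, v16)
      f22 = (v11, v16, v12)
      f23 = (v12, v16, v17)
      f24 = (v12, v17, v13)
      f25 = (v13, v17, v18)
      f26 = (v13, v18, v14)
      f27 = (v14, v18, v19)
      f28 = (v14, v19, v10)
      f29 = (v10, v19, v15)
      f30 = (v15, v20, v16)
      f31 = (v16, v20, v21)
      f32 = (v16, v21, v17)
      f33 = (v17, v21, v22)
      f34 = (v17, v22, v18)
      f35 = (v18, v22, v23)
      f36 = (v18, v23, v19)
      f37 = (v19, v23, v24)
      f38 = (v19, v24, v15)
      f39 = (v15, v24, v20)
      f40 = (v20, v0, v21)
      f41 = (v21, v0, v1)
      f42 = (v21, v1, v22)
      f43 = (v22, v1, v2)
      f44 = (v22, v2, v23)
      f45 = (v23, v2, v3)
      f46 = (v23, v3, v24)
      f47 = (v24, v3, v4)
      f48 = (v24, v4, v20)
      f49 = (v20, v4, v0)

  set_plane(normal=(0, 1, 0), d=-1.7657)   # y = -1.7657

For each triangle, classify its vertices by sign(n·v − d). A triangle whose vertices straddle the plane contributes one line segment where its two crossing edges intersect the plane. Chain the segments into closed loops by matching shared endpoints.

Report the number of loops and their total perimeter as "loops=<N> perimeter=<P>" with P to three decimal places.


loops=1 perimeter=5.223

Straddling triangles (14 of 50):
  (v15,v20,v16) [+-+] → (-0.927558, -1.7657, 0)–(-0.310632, -1.7657, 0.324392)  len=0.6970
  (v16,v20,v21) [+--] → (-0.310632, -1.7657, 0.324392)–(0.411013, -1.7657, 0.7038)  len=0.8153
  (v16,v21,v17) [+-+] → (0.411013, -1.7657, 0.7038)–(0.519191, -1.7657, 0.690375)  len=0.1090
  (v17,v21,v22) [+-+] → (0.519191, -1.7657, 0.690375)–(0.573696, -1.7657, 0.683612)  len=0.0549
  (v19,v23,v24) [++-] → (0.573696, -1.7657, -0.683612)–(0.411013, -1.7657, -0.7038)  len=0.1639
  (v19,v24,v15) [+-+] → (0.411013, -1.7657, -0.7038)–(0.2115, -1.7657, -0.598896)  len=0.2254
  (v15,v24,v20) [+--] → (0.2115, -1.7657, -0.598896)–(-0.927558, -1.7657, 0)  len=1.2869
  (v20,v0,v21) [-+-] → (1.14715, -1.7657, 0)–(0.652398, -1.7657, 0.681006)  len=0.8418
  (v21,v0,v1) [-++] → (0.652398, -1.7657, 0.681006)–(0.635839, -1.7657, 0.7038)  len=0.0282
  (v21,v1,v22) [-++] → (0.635839, -1.7657, 0.7038)–(0.573696, -1.7657, 0.683612)  len=0.0653
  (v23,v3,v24) [++-] → (0.609042, -1.7657, -0.695094)–(0.573696, -1.7657, -0.683612)  len=0.0372
  (v24,v3,v4) [-++] → (0.609042, -1.7657, -0.695094)–(0.635839, -1.7657, -0.7038)  len=0.0282
  (v24,v4,v20) [-+-] → (0.635839, -1.7657, -0.7038)–(1.02649, -1.7657, -0.166091)  len=0.6646
  (v20,v4,v0) [-++] → (1.02649, -1.7657, -0.166091)–(1.14715, -1.7657, 0)  len=0.2053

Chained into 1 loop(s):
  loop 1: 14 segments, perimeter = 5.2230
Total perimeter = 5.223


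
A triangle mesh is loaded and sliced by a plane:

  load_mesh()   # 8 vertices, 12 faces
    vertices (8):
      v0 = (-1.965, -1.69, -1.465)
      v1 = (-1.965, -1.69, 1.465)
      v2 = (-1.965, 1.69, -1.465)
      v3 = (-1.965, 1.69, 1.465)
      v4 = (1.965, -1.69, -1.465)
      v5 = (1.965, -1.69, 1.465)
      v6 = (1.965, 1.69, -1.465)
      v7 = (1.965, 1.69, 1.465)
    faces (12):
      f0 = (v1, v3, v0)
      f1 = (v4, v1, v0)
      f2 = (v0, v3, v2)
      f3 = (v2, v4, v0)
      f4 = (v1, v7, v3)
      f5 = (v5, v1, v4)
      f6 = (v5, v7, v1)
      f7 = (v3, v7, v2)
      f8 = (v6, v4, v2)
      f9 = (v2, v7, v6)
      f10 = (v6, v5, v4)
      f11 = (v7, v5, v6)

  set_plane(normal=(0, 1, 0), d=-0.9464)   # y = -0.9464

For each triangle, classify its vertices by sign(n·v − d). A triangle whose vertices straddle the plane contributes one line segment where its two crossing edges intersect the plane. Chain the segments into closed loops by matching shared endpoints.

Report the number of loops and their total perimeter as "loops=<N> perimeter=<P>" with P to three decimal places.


Straddling triangles (8 of 12):
  (v1,v3,v0) [-+-] → (-1.965, -0.9464, 1.465)–(-1.965, -0.9464, -0.8204)  len=2.2854
  (v0,v3,v2) [-++] → (-1.965, -0.9464, -0.8204)–(-1.965, -0.9464, -1.465)  len=0.6446
  (v2,v4,v0) [+--] → (1.1004, -0.9464, -1.465)–(-1.965, -0.9464, -1.465)  len=3.0654
  (v1,v7,v3) [-++] → (-1.1004, -0.9464, 1.465)–(-1.965, -0.9464, 1.465)  len=0.8646
  (v5,v7,v1) [-+-] → (1.965, -0.9464, 1.465)–(-1.1004, -0.9464, 1.465)  len=3.0654
  (v6,v4,v2) [+-+] → (1.965, -0.9464, -1.465)–(1.1004, -0.9464, -1.465)  len=0.8646
  (v6,v5,v4) [+--] → (1.965, -0.9464, 0.8204)–(1.965, -0.9464, -1.465)  len=2.2854
  (v7,v5,v6) [+-+] → (1.965, -0.9464, 1.465)–(1.965, -0.9464, 0.8204)  len=0.6446

Chained into 1 loop(s):
  loop 1: 8 segments, perimeter = 13.7200
Total perimeter = 13.720

loops=1 perimeter=13.720


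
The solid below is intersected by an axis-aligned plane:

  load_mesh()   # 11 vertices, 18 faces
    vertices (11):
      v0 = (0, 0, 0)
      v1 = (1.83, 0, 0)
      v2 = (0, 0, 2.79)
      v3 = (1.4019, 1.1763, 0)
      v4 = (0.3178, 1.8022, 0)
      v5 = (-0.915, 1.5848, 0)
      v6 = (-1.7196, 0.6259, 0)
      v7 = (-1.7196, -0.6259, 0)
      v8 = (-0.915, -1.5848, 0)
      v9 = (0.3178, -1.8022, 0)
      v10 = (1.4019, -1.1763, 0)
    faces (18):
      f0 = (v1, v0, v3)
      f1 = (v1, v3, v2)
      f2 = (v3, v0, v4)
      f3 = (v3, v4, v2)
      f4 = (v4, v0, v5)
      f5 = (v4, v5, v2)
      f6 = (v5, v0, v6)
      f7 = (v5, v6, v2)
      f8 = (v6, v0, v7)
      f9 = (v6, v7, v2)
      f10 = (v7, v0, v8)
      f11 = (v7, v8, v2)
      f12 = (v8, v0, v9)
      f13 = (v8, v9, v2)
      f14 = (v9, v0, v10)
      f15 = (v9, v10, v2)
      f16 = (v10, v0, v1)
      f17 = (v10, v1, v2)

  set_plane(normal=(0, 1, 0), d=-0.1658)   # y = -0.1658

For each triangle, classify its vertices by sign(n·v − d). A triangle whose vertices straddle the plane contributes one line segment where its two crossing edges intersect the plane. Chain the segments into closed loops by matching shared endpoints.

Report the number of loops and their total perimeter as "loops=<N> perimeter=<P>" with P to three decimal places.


loops=1 perimeter=9.685

Straddling triangles (10 of 18):
  (v6,v0,v7) [++-] → (-0.45552, -0.1658, 0)–(-1.7196, -0.1658, 0)  len=1.2641
  (v6,v7,v2) [+-+] → (-1.7196, -0.1658, 0)–(-0.45552, -0.1658, 2.05093)  len=2.4092
  (v7,v0,v8) [-+-] → (-0.45552, -0.1658, 0)–(-0.0957263, -0.1658, 0)  len=0.3598
  (v7,v8,v2) [--+] → (-0.0957263, -0.1658, 2.49811)–(-0.45552, -0.1658, 2.05093)  len=0.5740
  (v8,v0,v9) [-+-] → (-0.0957263, -0.1658, 0)–(0.0292372, -0.1658, 0)  len=0.1250
  (v8,v9,v2) [--+] → (0.0292372, -0.1658, 2.53332)–(-0.0957263, -0.1658, 2.49811)  len=0.1298
  (v9,v0,v10) [-+-] → (0.0292372, -0.1658, 0)–(0.197598, -0.1658, 0)  len=0.1684
  (v9,v10,v2) [--+] → (0.197598, -0.1658, 2.39675)–(0.0292372, -0.1658, 2.53332)  len=0.2168
  (v10,v0,v1) [-++] → (0.197598, -0.1658, 0)–(1.76966, -0.1658, 0)  len=1.5721
  (v10,v1,v2) [-++] → (1.76966, -0.1658, 0)–(0.197598, -0.1658, 2.39675)  len=2.8663

Chained into 1 loop(s):
  loop 1: 10 segments, perimeter = 9.6853
Total perimeter = 9.685


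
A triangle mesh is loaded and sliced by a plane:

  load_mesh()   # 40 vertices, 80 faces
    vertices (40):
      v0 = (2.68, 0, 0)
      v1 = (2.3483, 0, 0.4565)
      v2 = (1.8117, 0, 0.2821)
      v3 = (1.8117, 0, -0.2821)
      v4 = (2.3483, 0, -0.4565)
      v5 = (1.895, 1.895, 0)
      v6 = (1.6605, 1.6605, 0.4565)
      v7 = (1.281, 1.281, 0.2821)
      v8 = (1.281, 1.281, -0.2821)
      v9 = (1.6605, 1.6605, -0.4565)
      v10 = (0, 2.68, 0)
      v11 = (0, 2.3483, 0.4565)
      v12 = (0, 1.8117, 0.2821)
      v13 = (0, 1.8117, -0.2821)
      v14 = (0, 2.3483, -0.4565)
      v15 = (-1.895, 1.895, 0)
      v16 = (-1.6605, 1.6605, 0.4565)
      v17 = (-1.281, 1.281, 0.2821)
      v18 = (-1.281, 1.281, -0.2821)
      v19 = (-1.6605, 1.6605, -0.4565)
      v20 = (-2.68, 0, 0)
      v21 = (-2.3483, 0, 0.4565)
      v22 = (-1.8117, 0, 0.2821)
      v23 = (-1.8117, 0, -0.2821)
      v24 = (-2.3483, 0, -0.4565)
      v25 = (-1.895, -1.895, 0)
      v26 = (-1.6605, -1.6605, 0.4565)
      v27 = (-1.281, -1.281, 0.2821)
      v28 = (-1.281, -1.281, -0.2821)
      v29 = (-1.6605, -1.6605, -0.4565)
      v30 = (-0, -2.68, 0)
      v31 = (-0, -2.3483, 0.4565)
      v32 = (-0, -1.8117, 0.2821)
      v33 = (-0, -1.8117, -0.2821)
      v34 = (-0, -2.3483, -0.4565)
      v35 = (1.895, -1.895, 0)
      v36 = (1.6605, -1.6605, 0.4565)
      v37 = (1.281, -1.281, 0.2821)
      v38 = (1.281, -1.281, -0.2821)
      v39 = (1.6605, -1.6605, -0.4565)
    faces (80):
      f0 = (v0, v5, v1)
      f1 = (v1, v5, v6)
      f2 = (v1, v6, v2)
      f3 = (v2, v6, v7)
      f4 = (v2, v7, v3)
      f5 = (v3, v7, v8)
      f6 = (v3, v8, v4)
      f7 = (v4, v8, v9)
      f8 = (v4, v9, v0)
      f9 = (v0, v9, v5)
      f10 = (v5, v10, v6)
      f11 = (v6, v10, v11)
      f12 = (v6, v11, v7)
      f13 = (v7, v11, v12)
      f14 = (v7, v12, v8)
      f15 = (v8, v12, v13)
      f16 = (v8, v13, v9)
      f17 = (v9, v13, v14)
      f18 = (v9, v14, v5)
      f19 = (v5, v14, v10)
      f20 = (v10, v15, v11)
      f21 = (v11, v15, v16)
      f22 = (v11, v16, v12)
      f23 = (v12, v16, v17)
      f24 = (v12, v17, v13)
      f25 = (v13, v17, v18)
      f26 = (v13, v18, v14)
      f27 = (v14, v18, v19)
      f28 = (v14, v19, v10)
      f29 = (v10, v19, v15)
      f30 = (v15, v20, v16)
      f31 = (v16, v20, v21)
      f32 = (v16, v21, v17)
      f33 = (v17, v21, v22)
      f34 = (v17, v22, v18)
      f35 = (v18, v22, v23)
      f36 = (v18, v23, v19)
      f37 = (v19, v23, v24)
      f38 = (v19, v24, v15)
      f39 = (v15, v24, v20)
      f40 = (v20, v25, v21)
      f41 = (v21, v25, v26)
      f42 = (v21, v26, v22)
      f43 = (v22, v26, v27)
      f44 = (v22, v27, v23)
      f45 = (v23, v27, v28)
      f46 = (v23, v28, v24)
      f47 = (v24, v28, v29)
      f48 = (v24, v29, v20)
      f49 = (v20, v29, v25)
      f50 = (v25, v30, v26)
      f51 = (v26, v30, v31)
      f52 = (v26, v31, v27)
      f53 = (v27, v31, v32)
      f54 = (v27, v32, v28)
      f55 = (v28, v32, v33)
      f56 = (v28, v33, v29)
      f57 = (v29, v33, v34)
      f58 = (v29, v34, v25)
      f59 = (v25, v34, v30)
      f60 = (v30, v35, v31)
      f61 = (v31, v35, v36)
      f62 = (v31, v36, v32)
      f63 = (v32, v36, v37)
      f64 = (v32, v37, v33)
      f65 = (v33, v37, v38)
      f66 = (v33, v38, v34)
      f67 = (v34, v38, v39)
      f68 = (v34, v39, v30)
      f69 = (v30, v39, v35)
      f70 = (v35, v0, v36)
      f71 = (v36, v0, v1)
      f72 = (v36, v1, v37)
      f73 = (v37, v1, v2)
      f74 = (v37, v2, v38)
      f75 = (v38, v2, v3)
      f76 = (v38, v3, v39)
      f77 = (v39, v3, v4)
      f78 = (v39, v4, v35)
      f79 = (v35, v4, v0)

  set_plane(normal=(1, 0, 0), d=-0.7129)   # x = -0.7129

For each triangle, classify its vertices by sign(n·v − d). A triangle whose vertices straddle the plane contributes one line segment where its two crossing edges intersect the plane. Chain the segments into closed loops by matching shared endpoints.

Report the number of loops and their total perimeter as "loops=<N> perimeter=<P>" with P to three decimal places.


loops=2 perimeter=5.643

Straddling triangles (20 of 80):
  (v10,v15,v11) [+-+] → (-0.7129, 2.38468, 0)–(-0.7129, 2.17777, 0.284764)  len=0.3520
  (v11,v15,v16) [+--] → (-0.7129, 2.17777, 0.284764)–(-0.7129, 2.05301, 0.4565)  len=0.2123
  (v11,v16,v12) [+-+] → (-0.7129, 2.05301, 0.4565)–(-0.7129, 1.74679, 0.356975)  len=0.3220
  (v12,v16,v17) [+--] → (-0.7129, 1.74679, 0.356975)–(-0.7129, 1.51636, 0.2821)  len=0.2423
  (v12,v17,v13) [+-+] → (-0.7129, 1.51636, 0.2821)–(-0.7129, 1.51636, 0.0318877)  len=0.2502
  (v13,v17,v18) [+--] → (-0.7129, 1.51636, 0.0318877)–(-0.7129, 1.51636, -0.2821)  len=0.3140
  (v13,v18,v14) [+-+] → (-0.7129, 1.51636, -0.2821)–(-0.7129, 1.75433, -0.359443)  len=0.2502
  (v14,v18,v19) [+--] → (-0.7129, 1.75433, -0.359443)–(-0.7129, 2.05301, -0.4565)  len=0.3141
  (v14,v19,v10) [+-+] → (-0.7129, 2.05301, -0.4565)–(-0.7129, 2.2423, -0.195988)  len=0.3220
  (v10,v19,v15) [+--] → (-0.7129, 2.2423, -0.195988)–(-0.7129, 2.38468, 0)  len=0.2422
  (v25,v30,v26) [-+-] → (-0.7129, -2.38468, 0)–(-0.7129, -2.2423, 0.195988)  len=0.2422
  (v26,v30,v31) [-++] → (-0.7129, -2.2423, 0.195988)–(-0.7129, -2.05301, 0.4565)  len=0.3220
  (v26,v31,v27) [-+-] → (-0.7129, -2.05301, 0.4565)–(-0.7129, -1.75433, 0.359443)  len=0.3141
  (v27,v31,v32) [-++] → (-0.7129, -1.75433, 0.359443)–(-0.7129, -1.51636, 0.2821)  len=0.2502
  (v27,v32,v28) [-+-] → (-0.7129, -1.51636, 0.2821)–(-0.7129, -1.51636, -0.0318877)  len=0.3140
  (v28,v32,v33) [-++] → (-0.7129, -1.51636, -0.0318877)–(-0.7129, -1.51636, -0.2821)  len=0.2502
  (v28,v33,v29) [-+-] → (-0.7129, -1.51636, -0.2821)–(-0.7129, -1.74679, -0.356975)  len=0.2423
  (v29,v33,v34) [-++] → (-0.7129, -1.74679, -0.356975)–(-0.7129, -2.05301, -0.4565)  len=0.3220
  (v29,v34,v25) [-+-] → (-0.7129, -2.05301, -0.4565)–(-0.7129, -2.17777, -0.284764)  len=0.2123
  (v25,v34,v30) [-++] → (-0.7129, -2.17777, -0.284764)–(-0.7129, -2.38468, 0)  len=0.3520

Chained into 2 loop(s):
  loop 1: 10 segments, perimeter = 2.8213
  loop 2: 10 segments, perimeter = 2.8213
Total perimeter = 5.643


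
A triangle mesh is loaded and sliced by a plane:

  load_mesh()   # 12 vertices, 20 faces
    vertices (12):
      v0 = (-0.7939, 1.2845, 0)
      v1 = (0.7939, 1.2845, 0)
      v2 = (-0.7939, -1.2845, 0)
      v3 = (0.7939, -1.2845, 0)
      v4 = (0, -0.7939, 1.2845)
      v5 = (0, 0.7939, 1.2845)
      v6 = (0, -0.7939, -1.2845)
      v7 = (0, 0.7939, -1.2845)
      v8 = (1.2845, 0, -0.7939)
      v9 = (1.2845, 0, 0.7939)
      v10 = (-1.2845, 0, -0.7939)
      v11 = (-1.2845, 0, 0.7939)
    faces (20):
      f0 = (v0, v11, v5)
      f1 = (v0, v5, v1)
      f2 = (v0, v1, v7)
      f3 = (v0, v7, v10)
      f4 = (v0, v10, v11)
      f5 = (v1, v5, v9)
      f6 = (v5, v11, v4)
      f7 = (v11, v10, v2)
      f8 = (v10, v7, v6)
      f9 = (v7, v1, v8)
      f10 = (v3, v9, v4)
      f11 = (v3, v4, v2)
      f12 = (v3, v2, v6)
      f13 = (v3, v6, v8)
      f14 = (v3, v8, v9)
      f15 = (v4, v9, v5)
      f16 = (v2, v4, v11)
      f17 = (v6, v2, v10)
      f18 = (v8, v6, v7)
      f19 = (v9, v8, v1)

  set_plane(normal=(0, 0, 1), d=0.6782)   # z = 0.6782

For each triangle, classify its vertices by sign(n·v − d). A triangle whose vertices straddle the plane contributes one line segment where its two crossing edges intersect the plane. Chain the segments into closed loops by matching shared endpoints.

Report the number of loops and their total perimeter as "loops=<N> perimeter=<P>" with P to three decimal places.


Straddling triangles (10 of 20):
  (v0,v11,v5) [-++] → (-1.213, 0.187198, 0.6782)–(-0.374731, 1.02547, 0.6782)  len=1.1855
  (v0,v5,v1) [-+-] → (-0.374731, 1.02547, 0.6782)–(0.374731, 1.02547, 0.6782)  len=0.7495
  (v0,v10,v11) [--+] → (-1.2845, 0, 0.6782)–(-1.213, 0.187198, 0.6782)  len=0.2004
  (v1,v5,v9) [-++] → (0.374731, 1.02547, 0.6782)–(1.213, 0.187198, 0.6782)  len=1.1855
  (v11,v10,v2) [+--] → (-1.2845, 0, 0.6782)–(-1.213, -0.187198, 0.6782)  len=0.2004
  (v3,v9,v4) [-++] → (1.213, -0.187198, 0.6782)–(0.374731, -1.02547, 0.6782)  len=1.1855
  (v3,v4,v2) [-+-] → (0.374731, -1.02547, 0.6782)–(-0.374731, -1.02547, 0.6782)  len=0.7495
  (v3,v8,v9) [--+] → (1.2845, 0, 0.6782)–(1.213, -0.187198, 0.6782)  len=0.2004
  (v2,v4,v11) [-++] → (-0.374731, -1.02547, 0.6782)–(-1.213, -0.187198, 0.6782)  len=1.1855
  (v9,v8,v1) [+--] → (1.2845, 0, 0.6782)–(1.213, 0.187198, 0.6782)  len=0.2004

Chained into 1 loop(s):
  loop 1: 10 segments, perimeter = 7.0425
Total perimeter = 7.042

loops=1 perimeter=7.042


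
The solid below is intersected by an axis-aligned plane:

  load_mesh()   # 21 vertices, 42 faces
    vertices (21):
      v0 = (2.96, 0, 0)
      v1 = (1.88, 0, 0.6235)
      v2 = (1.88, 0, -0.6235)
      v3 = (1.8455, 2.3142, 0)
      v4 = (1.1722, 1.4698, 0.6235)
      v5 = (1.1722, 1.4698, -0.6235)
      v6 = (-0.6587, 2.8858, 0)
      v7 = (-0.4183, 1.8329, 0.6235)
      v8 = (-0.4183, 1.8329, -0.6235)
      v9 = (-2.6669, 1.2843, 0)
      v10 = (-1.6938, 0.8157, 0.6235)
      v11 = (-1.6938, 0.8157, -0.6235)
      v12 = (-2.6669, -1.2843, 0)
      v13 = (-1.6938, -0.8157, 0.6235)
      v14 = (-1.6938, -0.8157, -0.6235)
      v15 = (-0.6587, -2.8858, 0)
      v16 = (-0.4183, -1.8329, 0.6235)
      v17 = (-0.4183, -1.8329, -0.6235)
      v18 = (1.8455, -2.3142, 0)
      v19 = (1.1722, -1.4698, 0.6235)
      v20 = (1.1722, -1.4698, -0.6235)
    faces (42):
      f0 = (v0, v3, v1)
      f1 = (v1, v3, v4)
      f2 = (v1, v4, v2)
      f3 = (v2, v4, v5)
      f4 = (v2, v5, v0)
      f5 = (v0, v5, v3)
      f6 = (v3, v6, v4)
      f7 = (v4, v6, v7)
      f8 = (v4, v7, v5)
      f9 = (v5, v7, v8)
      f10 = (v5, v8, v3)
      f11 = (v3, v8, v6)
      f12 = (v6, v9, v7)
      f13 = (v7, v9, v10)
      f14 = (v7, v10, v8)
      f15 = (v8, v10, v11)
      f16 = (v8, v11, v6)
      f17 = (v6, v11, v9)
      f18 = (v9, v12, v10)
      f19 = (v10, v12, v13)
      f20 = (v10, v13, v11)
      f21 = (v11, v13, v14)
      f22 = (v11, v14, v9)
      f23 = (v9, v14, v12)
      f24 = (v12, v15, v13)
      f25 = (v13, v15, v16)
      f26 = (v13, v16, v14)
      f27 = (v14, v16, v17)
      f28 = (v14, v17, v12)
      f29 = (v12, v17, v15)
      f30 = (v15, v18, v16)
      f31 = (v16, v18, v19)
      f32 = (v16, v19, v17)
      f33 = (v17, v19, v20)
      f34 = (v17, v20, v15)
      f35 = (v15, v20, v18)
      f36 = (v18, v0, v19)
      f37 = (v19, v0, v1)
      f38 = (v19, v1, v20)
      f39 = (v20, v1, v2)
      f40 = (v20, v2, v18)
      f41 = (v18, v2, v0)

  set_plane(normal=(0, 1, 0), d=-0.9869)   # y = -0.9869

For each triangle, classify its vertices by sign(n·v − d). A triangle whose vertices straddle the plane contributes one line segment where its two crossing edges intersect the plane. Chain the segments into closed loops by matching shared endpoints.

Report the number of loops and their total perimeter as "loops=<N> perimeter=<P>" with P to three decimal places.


Straddling triangles (14 of 42):
  (v9,v12,v10) [+-+] → (-2.6669, -0.9869, 0)–(-2.52909, -0.9869, 0.0882995)  len=0.1637
  (v10,v12,v13) [+-+] → (-2.52909, -0.9869, 0.0882995)–(-2.04932, -0.9869, 0.395708)  len=0.5698
  (v9,v14,v12) [++-] → (-2.04932, -0.9869, -0.395708)–(-2.6669, -0.9869, 0)  len=0.7335
  (v12,v15,v13) [--+] → (-1.6082, -0.9869, 0.571936)–(-2.04932, -0.9869, 0.395708)  len=0.4750
  (v13,v15,v16) [+--] → (-1.6082, -0.9869, 0.571936)–(-1.47913, -0.9869, 0.6235)  len=0.1390
  (v13,v16,v14) [+-+] → (-1.47913, -0.9869, 0.6235)–(-1.47913, -0.9869, -0.413623)  len=1.0371
  (v14,v16,v17) [+--] → (-1.47913, -0.9869, -0.413623)–(-1.47913, -0.9869, -0.6235)  len=0.2099
  (v14,v17,v12) [+--] → (-1.47913, -0.9869, -0.6235)–(-2.04932, -0.9869, -0.395708)  len=0.6140
  (v18,v0,v19) [-+-] → (2.48472, -0.9869, 0)–(1.75958, -0.9869, 0.41865)  len=0.8373
  (v19,v0,v1) [-++] → (1.75958, -0.9869, 0.41865)–(1.40475, -0.9869, 0.6235)  len=0.4097
  (v19,v1,v20) [-+-] → (1.40475, -0.9869, 0.6235)–(1.40475, -0.9869, -0.213801)  len=0.8373
  (v20,v1,v2) [-++] → (1.40475, -0.9869, -0.213801)–(1.40475, -0.9869, -0.6235)  len=0.4097
  (v20,v2,v18) [-+-] → (1.40475, -0.9869, -0.6235)–(1.86529, -0.9869, -0.357606)  len=0.5318
  (v18,v2,v0) [-++] → (1.86529, -0.9869, -0.357606)–(2.48472, -0.9869, 0)  len=0.7152

Chained into 2 loop(s):
  loop 1: 8 segments, perimeter = 3.9420
  loop 2: 6 segments, perimeter = 3.7411
Total perimeter = 7.683

loops=2 perimeter=7.683


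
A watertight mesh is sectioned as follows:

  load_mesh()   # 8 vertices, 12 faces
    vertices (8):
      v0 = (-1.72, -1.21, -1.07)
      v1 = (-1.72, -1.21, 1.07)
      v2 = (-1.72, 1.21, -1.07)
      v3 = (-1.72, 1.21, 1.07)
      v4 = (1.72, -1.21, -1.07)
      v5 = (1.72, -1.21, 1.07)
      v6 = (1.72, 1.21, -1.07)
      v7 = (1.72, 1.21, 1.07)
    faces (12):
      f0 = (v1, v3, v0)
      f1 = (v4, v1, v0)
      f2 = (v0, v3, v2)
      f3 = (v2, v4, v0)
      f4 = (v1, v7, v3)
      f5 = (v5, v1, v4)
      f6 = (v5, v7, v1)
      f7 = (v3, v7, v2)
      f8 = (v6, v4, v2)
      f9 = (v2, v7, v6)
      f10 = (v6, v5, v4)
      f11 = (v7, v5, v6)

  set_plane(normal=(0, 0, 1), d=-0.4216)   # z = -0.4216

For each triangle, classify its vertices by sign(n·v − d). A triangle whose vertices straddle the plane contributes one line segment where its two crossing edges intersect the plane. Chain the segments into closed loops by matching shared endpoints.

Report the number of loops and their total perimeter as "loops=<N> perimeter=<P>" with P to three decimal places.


Straddling triangles (8 of 12):
  (v1,v3,v0) [++-] → (-1.72, -0.476763, -0.4216)–(-1.72, -1.21, -0.4216)  len=0.7332
  (v4,v1,v0) [-+-] → (0.677712, -1.21, -0.4216)–(-1.72, -1.21, -0.4216)  len=2.3977
  (v0,v3,v2) [-+-] → (-1.72, -0.476763, -0.4216)–(-1.72, 1.21, -0.4216)  len=1.6868
  (v5,v1,v4) [++-] → (0.677712, -1.21, -0.4216)–(1.72, -1.21, -0.4216)  len=1.0423
  (v3,v7,v2) [++-] → (-0.677712, 1.21, -0.4216)–(-1.72, 1.21, -0.4216)  len=1.0423
  (v2,v7,v6) [-+-] → (-0.677712, 1.21, -0.4216)–(1.72, 1.21, -0.4216)  len=2.3977
  (v6,v5,v4) [-+-] → (1.72, 0.476763, -0.4216)–(1.72, -1.21, -0.4216)  len=1.6868
  (v7,v5,v6) [++-] → (1.72, 0.476763, -0.4216)–(1.72, 1.21, -0.4216)  len=0.7332

Chained into 1 loop(s):
  loop 1: 8 segments, perimeter = 11.7200
Total perimeter = 11.720

loops=1 perimeter=11.720


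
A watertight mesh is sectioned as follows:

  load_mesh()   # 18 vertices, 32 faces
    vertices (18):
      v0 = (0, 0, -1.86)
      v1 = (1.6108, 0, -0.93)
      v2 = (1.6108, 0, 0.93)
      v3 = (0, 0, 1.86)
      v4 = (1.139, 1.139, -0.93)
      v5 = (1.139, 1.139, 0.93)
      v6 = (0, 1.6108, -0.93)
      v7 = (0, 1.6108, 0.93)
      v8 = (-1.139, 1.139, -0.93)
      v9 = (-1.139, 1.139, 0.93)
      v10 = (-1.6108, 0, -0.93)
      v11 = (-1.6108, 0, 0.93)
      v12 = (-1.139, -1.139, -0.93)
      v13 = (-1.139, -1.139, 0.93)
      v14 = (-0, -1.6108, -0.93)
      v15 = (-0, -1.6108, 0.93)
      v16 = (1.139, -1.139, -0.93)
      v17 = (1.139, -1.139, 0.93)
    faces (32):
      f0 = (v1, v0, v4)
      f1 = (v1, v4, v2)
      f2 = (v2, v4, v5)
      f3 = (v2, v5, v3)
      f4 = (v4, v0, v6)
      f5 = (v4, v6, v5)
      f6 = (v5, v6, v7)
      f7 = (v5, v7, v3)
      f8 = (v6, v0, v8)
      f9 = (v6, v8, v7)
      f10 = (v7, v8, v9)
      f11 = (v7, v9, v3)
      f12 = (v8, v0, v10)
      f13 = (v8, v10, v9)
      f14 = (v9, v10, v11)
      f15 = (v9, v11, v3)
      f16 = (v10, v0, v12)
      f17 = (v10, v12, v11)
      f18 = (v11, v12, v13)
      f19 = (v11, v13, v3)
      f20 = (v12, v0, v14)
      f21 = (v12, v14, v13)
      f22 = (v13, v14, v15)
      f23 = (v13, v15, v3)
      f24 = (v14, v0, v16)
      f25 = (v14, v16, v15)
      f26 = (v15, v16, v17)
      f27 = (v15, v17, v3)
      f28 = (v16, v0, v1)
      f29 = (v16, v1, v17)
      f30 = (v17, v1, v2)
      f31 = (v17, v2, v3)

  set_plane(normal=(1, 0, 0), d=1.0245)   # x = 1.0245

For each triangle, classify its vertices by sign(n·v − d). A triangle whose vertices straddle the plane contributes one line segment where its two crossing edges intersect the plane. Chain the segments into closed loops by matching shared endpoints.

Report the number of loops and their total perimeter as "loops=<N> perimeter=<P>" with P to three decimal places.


loops=1 perimeter=8.681

Straddling triangles (12 of 32):
  (v1,v0,v4) [+-+] → (1.0245, 0, -1.2685)–(1.0245, 1.0245, -1.02349)  len=1.0534
  (v2,v5,v3) [++-] → (1.0245, 1.0245, 1.02349)–(1.0245, 0, 1.2685)  len=1.0534
  (v4,v0,v6) [+--] → (1.0245, 1.0245, -1.02349)–(1.0245, 1.18643, -0.93)  len=0.1870
  (v4,v6,v5) [+-+] → (1.0245, 1.18643, -0.93)–(1.0245, 1.18643, 0.74302)  len=1.6730
  (v5,v6,v7) [+--] → (1.0245, 1.18643, 0.74302)–(1.0245, 1.18643, 0.93)  len=0.1870
  (v5,v7,v3) [+--] → (1.0245, 1.18643, 0.93)–(1.0245, 1.0245, 1.02349)  len=0.1870
  (v14,v0,v16) [--+] → (1.0245, -1.0245, -1.02349)–(1.0245, -1.18643, -0.93)  len=0.1870
  (v14,v16,v15) [-+-] → (1.0245, -1.18643, -0.93)–(1.0245, -1.18643, -0.74302)  len=0.1870
  (v15,v16,v17) [-++] → (1.0245, -1.18643, -0.74302)–(1.0245, -1.18643, 0.93)  len=1.6730
  (v15,v17,v3) [-+-] → (1.0245, -1.18643, 0.93)–(1.0245, -1.0245, 1.02349)  len=0.1870
  (v16,v0,v1) [+-+] → (1.0245, -1.0245, -1.02349)–(1.0245, 0, -1.2685)  len=1.0534
  (v17,v2,v3) [++-] → (1.0245, 0, 1.2685)–(1.0245, -1.0245, 1.02349)  len=1.0534

Chained into 1 loop(s):
  loop 1: 12 segments, perimeter = 8.6815
Total perimeter = 8.681


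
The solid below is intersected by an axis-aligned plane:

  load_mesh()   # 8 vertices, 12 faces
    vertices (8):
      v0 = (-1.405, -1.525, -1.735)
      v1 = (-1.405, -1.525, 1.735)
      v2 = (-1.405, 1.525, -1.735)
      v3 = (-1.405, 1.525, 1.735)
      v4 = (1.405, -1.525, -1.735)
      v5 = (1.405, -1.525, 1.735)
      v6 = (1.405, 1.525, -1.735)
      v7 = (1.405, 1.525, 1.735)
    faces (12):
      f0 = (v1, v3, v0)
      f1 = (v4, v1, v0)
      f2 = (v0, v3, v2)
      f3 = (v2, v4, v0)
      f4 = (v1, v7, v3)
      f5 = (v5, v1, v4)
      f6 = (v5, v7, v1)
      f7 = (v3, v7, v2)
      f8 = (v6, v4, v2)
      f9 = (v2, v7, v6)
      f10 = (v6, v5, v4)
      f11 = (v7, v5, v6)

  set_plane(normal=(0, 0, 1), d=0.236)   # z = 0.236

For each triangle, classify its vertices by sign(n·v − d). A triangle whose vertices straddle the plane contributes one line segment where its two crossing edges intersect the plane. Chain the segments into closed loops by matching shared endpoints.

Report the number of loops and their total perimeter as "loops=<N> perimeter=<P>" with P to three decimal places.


loops=1 perimeter=11.720

Straddling triangles (8 of 12):
  (v1,v3,v0) [++-] → (-1.405, 0.207435, 0.236)–(-1.405, -1.525, 0.236)  len=1.7324
  (v4,v1,v0) [-+-] → (-0.191112, -1.525, 0.236)–(-1.405, -1.525, 0.236)  len=1.2139
  (v0,v3,v2) [-+-] → (-1.405, 0.207435, 0.236)–(-1.405, 1.525, 0.236)  len=1.3176
  (v5,v1,v4) [++-] → (-0.191112, -1.525, 0.236)–(1.405, -1.525, 0.236)  len=1.5961
  (v3,v7,v2) [++-] → (0.191112, 1.525, 0.236)–(-1.405, 1.525, 0.236)  len=1.5961
  (v2,v7,v6) [-+-] → (0.191112, 1.525, 0.236)–(1.405, 1.525, 0.236)  len=1.2139
  (v6,v5,v4) [-+-] → (1.405, -0.207435, 0.236)–(1.405, -1.525, 0.236)  len=1.3176
  (v7,v5,v6) [++-] → (1.405, -0.207435, 0.236)–(1.405, 1.525, 0.236)  len=1.7324

Chained into 1 loop(s):
  loop 1: 8 segments, perimeter = 11.7200
Total perimeter = 11.720


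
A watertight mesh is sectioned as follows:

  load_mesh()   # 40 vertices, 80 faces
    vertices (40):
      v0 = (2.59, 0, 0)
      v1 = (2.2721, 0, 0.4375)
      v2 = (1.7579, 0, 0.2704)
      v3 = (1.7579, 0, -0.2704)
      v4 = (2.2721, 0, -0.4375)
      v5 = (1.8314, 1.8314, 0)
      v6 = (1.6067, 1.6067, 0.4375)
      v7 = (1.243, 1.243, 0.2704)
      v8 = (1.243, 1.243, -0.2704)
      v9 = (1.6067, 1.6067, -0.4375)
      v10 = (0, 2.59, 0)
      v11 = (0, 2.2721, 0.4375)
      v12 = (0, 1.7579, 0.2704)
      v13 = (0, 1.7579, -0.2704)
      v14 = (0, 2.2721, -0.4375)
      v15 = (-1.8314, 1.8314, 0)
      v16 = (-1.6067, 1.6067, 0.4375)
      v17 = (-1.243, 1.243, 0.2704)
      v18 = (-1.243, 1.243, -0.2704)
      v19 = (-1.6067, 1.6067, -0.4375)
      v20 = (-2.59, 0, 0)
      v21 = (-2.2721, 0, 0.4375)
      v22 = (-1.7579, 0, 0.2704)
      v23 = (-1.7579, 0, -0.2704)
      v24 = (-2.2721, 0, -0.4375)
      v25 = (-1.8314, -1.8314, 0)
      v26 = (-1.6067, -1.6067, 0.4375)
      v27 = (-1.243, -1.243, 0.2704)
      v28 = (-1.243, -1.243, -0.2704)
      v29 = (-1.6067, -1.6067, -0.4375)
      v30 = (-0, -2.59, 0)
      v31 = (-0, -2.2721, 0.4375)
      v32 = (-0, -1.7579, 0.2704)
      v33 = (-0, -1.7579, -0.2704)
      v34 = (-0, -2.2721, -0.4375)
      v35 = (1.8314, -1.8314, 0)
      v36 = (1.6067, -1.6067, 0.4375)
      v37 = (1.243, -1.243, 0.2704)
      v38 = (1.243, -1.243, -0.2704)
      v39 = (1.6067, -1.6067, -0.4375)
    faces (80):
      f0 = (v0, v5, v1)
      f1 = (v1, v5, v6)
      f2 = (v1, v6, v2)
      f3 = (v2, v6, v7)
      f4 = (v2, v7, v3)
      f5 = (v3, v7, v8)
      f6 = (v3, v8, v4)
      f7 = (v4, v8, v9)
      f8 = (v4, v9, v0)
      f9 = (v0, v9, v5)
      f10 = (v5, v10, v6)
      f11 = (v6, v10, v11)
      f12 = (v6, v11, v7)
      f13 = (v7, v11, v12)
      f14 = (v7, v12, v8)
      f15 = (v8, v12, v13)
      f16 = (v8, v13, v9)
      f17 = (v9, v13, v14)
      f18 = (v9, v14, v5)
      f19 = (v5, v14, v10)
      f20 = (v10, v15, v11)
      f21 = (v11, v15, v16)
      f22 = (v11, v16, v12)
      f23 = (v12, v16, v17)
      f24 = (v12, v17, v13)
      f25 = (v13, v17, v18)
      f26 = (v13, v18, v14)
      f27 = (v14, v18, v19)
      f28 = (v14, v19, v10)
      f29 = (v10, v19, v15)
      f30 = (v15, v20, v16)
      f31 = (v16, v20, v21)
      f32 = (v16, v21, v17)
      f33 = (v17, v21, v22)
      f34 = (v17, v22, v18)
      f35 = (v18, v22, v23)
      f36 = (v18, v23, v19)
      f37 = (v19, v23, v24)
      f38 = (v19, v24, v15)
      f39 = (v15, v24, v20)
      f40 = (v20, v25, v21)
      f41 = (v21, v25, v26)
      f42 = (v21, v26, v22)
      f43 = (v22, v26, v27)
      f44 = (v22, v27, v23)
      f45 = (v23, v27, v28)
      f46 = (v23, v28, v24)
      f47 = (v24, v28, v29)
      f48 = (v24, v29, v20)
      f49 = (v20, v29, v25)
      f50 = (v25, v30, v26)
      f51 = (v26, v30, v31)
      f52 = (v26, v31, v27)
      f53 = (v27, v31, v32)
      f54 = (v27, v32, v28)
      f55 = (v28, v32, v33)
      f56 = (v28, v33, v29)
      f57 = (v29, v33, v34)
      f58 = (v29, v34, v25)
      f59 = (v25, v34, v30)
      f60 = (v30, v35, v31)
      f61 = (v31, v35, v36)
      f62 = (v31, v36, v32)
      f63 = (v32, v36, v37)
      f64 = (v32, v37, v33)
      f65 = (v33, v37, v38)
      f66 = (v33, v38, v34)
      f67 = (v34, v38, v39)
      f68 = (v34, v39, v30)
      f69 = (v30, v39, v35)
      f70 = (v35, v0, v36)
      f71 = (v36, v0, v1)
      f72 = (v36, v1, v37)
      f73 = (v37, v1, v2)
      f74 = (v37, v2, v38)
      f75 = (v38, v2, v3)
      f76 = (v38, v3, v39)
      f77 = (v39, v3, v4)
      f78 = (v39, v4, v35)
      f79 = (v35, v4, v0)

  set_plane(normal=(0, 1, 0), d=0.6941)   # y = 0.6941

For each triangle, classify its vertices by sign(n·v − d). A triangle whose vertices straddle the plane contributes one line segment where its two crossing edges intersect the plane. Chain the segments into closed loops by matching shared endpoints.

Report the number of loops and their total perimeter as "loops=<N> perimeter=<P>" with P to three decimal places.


Straddling triangles (20 of 80):
  (v0,v5,v1) [-+-] → (2.30249, 0.6941, 0)–(2.10507, 0.6941, 0.271688)  len=0.3358
  (v1,v5,v6) [-++] → (2.10507, 0.6941, 0.271688)–(1.98464, 0.6941, 0.4375)  len=0.2049
  (v1,v6,v2) [-+-] → (1.98464, 0.6941, 0.4375)–(1.69258, 0.6941, 0.342588)  len=0.3071
  (v2,v6,v7) [-++] → (1.69258, 0.6941, 0.342588)–(1.47038, 0.6941, 0.2704)  len=0.2336
  (v2,v7,v3) [-+-] → (1.47038, 0.6941, 0.2704)–(1.47038, 0.6941, 0.0315865)  len=0.2388
  (v3,v7,v8) [-++] → (1.47038, 0.6941, 0.0315865)–(1.47038, 0.6941, -0.2704)  len=0.3020
  (v3,v8,v4) [-+-] → (1.47038, 0.6941, -0.2704)–(1.69744, 0.6941, -0.34419)  len=0.2388
  (v4,v8,v9) [-++] → (1.69744, 0.6941, -0.34419)–(1.98464, 0.6941, -0.4375)  len=0.3020
  (v4,v9,v0) [-+-] → (1.98464, 0.6941, -0.4375)–(2.16521, 0.6941, -0.189002)  len=0.3072
  (v0,v9,v5) [-++] → (2.16521, 0.6941, -0.189002)–(2.30249, 0.6941, 0)  len=0.2336
  (v15,v20,v16) [+-+] → (-2.30249, 0.6941, 0)–(-2.16521, 0.6941, 0.189002)  len=0.2336
  (v16,v20,v21) [+--] → (-2.16521, 0.6941, 0.189002)–(-1.98464, 0.6941, 0.4375)  len=0.3072
  (v16,v21,v17) [+-+] → (-1.98464, 0.6941, 0.4375)–(-1.69744, 0.6941, 0.34419)  len=0.3020
  (v17,v21,v22) [+--] → (-1.69744, 0.6941, 0.34419)–(-1.47038, 0.6941, 0.2704)  len=0.2388
  (v17,v22,v18) [+-+] → (-1.47038, 0.6941, 0.2704)–(-1.47038, 0.6941, -0.0315865)  len=0.3020
  (v18,v22,v23) [+--] → (-1.47038, 0.6941, -0.0315865)–(-1.47038, 0.6941, -0.2704)  len=0.2388
  (v18,v23,v19) [+-+] → (-1.47038, 0.6941, -0.2704)–(-1.69258, 0.6941, -0.342588)  len=0.2336
  (v19,v23,v24) [+--] → (-1.69258, 0.6941, -0.342588)–(-1.98464, 0.6941, -0.4375)  len=0.3071
  (v19,v24,v15) [+-+] → (-1.98464, 0.6941, -0.4375)–(-2.10507, 0.6941, -0.271688)  len=0.2049
  (v15,v24,v20) [+--] → (-2.10507, 0.6941, -0.271688)–(-2.30249, 0.6941, 0)  len=0.3358

Chained into 2 loop(s):
  loop 1: 10 segments, perimeter = 2.7038
  loop 2: 10 segments, perimeter = 2.7038
Total perimeter = 5.408

loops=2 perimeter=5.408


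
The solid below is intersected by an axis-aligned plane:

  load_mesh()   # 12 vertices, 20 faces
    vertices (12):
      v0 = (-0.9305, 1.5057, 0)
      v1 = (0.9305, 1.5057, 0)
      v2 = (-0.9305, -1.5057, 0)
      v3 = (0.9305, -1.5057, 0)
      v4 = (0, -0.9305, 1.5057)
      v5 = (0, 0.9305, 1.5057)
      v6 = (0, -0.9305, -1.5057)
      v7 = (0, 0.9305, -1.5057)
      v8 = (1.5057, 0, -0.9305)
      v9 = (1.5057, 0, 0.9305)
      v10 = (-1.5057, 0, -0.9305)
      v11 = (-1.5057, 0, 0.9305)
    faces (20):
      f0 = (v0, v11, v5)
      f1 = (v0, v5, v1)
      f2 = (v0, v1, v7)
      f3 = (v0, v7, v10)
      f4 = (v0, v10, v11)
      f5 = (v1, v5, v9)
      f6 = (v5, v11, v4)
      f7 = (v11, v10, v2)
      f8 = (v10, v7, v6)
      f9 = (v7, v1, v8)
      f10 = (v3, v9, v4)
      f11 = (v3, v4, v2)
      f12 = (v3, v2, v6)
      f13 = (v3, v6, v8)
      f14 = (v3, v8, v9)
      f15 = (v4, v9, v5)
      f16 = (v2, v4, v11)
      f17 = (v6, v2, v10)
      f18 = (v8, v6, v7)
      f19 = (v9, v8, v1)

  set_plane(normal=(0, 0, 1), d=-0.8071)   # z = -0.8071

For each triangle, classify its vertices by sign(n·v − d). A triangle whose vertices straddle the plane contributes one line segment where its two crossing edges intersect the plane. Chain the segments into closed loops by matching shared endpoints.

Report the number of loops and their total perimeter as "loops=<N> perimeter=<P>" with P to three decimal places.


loops=1 perimeter=8.226

Straddling triangles (10 of 20):
  (v0,v1,v7) [++-] → (0.431724, 1.19738, -0.8071)–(-0.431724, 1.19738, -0.8071)  len=0.8634
  (v0,v7,v10) [+--] → (-0.431724, 1.19738, -0.8071)–(-1.42942, 0.199681, -0.8071)  len=1.4110
  (v0,v10,v11) [+-+] → (-1.42942, 0.199681, -0.8071)–(-1.5057, 0, -0.8071)  len=0.2138
  (v11,v10,v2) [+-+] → (-1.5057, 0, -0.8071)–(-1.42942, -0.199681, -0.8071)  len=0.2138
  (v7,v1,v8) [-+-] → (0.431724, 1.19738, -0.8071)–(1.42942, 0.199681, -0.8071)  len=1.4110
  (v3,v2,v6) [++-] → (-0.431724, -1.19738, -0.8071)–(0.431724, -1.19738, -0.8071)  len=0.8634
  (v3,v6,v8) [+--] → (0.431724, -1.19738, -0.8071)–(1.42942, -0.199681, -0.8071)  len=1.4110
  (v3,v8,v9) [+-+] → (1.42942, -0.199681, -0.8071)–(1.5057, 0, -0.8071)  len=0.2138
  (v6,v2,v10) [-+-] → (-0.431724, -1.19738, -0.8071)–(-1.42942, -0.199681, -0.8071)  len=1.4110
  (v9,v8,v1) [+-+] → (1.5057, 0, -0.8071)–(1.42942, 0.199681, -0.8071)  len=0.2138

Chained into 1 loop(s):
  loop 1: 10 segments, perimeter = 8.2257
Total perimeter = 8.226


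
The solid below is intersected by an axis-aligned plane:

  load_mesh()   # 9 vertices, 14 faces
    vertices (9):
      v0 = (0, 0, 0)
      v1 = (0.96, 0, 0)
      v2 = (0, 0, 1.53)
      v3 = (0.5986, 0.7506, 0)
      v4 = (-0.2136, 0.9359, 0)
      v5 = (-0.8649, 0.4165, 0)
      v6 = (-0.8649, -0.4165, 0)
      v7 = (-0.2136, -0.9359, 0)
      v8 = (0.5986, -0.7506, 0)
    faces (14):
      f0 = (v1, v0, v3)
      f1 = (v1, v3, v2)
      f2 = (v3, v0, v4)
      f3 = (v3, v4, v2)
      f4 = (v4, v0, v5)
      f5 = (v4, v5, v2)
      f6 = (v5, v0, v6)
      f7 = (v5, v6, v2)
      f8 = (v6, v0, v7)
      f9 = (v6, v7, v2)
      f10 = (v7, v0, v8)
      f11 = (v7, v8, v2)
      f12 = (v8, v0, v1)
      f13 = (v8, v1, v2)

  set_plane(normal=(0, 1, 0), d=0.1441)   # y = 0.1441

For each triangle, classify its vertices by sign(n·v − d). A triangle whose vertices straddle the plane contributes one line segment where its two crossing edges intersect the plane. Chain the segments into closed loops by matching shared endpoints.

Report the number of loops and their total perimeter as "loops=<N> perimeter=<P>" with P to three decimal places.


loops=1 perimeter=4.920

Straddling triangles (8 of 14):
  (v1,v0,v3) [--+] → (0.114919, 0.1441, 0)–(0.890619, 0.1441, 0)  len=0.7757
  (v1,v3,v2) [-+-] → (0.890619, 0.1441, 0)–(0.114919, 0.1441, 1.23627)  len=1.4595
  (v3,v0,v4) [+-+] → (0.114919, 0.1441, 0)–(-0.0328879, 0.1441, 0)  len=0.1478
  (v3,v4,v2) [++-] → (-0.0328879, 0.1441, 1.29443)–(0.114919, 0.1441, 1.23627)  len=0.1588
  (v4,v0,v5) [+-+] → (-0.0328879, 0.1441, 0)–(-0.299237, 0.1441, 0)  len=0.2663
  (v4,v5,v2) [++-] → (-0.299237, 0.1441, 1.00065)–(-0.0328879, 0.1441, 1.29443)  len=0.3965
  (v5,v0,v6) [+--] → (-0.299237, 0.1441, 0)–(-0.8649, 0.1441, 0)  len=0.5657
  (v5,v6,v2) [+--] → (-0.8649, 0.1441, 0)–(-0.299237, 0.1441, 1.00065)  len=1.1495

Chained into 1 loop(s):
  loop 1: 8 segments, perimeter = 4.9198
Total perimeter = 4.920


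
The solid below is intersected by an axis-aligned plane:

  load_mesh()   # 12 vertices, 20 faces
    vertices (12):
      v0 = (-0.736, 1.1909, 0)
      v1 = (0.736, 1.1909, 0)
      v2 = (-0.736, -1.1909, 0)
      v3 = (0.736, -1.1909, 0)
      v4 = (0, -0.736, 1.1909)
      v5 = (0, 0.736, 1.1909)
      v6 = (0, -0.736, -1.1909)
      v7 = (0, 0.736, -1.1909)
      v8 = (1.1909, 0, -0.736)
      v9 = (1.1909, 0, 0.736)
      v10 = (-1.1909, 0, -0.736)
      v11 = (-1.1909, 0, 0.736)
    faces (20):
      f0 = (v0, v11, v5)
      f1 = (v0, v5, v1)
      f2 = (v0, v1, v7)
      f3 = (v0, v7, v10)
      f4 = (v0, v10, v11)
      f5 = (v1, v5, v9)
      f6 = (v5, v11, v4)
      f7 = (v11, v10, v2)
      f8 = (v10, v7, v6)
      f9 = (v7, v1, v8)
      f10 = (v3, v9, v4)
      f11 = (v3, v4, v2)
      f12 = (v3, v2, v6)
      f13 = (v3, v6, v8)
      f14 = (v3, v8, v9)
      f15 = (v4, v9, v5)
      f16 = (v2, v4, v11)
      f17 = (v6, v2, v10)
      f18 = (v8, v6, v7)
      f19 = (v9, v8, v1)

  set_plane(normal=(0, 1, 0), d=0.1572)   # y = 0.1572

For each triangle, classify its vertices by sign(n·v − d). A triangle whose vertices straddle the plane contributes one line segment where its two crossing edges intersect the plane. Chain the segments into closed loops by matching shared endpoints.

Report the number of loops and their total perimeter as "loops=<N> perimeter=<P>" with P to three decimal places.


loops=1 perimeter=7.665

Straddling triangles (10 of 20):
  (v0,v11,v5) [+-+] → (-1.13085, 0.1572, 0.638847)–(-0.936539, 0.1572, 0.833161)  len=0.2748
  (v0,v7,v10) [++-] → (-0.936539, 0.1572, -0.833161)–(-1.13085, 0.1572, -0.638847)  len=0.2748
  (v0,v10,v11) [+--] → (-1.13085, 0.1572, -0.638847)–(-1.13085, 0.1572, 0.638847)  len=1.2777
  (v1,v5,v9) [++-] → (0.936539, 0.1572, 0.833161)–(1.13085, 0.1572, 0.638847)  len=0.2748
  (v5,v11,v4) [+--] → (-0.936539, 0.1572, 0.833161)–(0, 0.1572, 1.1909)  len=1.0025
  (v10,v7,v6) [-+-] → (-0.936539, 0.1572, -0.833161)–(0, 0.1572, -1.1909)  len=1.0025
  (v7,v1,v8) [++-] → (1.13085, 0.1572, -0.638847)–(0.936539, 0.1572, -0.833161)  len=0.2748
  (v4,v9,v5) [--+] → (0.936539, 0.1572, 0.833161)–(0, 0.1572, 1.1909)  len=1.0025
  (v8,v6,v7) [--+] → (0, 0.1572, -1.1909)–(0.936539, 0.1572, -0.833161)  len=1.0025
  (v9,v8,v1) [--+] → (1.13085, 0.1572, -0.638847)–(1.13085, 0.1572, 0.638847)  len=1.2777

Chained into 1 loop(s):
  loop 1: 10 segments, perimeter = 7.6647
Total perimeter = 7.665
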